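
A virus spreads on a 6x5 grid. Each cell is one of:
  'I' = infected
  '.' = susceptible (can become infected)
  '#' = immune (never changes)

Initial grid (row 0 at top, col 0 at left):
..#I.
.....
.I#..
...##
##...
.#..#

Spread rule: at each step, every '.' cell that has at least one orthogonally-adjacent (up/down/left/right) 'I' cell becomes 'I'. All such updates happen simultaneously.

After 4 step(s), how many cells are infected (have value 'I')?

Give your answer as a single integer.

Answer: 19

Derivation:
Step 0 (initial): 2 infected
Step 1: +5 new -> 7 infected
Step 2: +7 new -> 14 infected
Step 3: +3 new -> 17 infected
Step 4: +2 new -> 19 infected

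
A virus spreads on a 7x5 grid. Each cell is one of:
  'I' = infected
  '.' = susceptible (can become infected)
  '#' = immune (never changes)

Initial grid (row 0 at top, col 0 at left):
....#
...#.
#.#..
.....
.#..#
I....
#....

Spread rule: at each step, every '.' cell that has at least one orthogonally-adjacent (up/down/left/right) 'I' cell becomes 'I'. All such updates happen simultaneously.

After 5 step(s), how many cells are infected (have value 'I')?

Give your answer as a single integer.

Answer: 18

Derivation:
Step 0 (initial): 1 infected
Step 1: +2 new -> 3 infected
Step 2: +3 new -> 6 infected
Step 3: +4 new -> 10 infected
Step 4: +5 new -> 15 infected
Step 5: +3 new -> 18 infected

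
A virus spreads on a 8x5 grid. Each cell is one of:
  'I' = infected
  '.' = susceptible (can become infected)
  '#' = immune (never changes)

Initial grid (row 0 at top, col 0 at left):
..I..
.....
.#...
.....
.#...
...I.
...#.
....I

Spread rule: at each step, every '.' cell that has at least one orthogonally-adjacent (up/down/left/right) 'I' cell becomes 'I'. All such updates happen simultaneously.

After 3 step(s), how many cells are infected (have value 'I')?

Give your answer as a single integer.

Answer: 30

Derivation:
Step 0 (initial): 3 infected
Step 1: +8 new -> 11 infected
Step 2: +11 new -> 22 infected
Step 3: +8 new -> 30 infected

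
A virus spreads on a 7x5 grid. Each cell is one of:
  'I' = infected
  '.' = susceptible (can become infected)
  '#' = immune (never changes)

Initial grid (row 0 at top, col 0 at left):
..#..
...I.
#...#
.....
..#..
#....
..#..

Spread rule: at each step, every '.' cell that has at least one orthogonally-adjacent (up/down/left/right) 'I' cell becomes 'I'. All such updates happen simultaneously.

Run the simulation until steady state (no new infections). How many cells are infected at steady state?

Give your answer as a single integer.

Answer: 29

Derivation:
Step 0 (initial): 1 infected
Step 1: +4 new -> 5 infected
Step 2: +4 new -> 9 infected
Step 3: +6 new -> 15 infected
Step 4: +4 new -> 19 infected
Step 5: +5 new -> 24 infected
Step 6: +3 new -> 27 infected
Step 7: +1 new -> 28 infected
Step 8: +1 new -> 29 infected
Step 9: +0 new -> 29 infected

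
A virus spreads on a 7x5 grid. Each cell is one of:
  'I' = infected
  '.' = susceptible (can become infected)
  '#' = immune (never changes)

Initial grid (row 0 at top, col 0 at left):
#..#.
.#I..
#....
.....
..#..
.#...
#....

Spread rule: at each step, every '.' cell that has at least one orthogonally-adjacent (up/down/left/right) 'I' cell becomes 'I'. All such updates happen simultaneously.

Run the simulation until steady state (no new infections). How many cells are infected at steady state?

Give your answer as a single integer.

Step 0 (initial): 1 infected
Step 1: +3 new -> 4 infected
Step 2: +5 new -> 9 infected
Step 3: +4 new -> 13 infected
Step 4: +4 new -> 17 infected
Step 5: +3 new -> 20 infected
Step 6: +4 new -> 24 infected
Step 7: +2 new -> 26 infected
Step 8: +1 new -> 27 infected
Step 9: +0 new -> 27 infected

Answer: 27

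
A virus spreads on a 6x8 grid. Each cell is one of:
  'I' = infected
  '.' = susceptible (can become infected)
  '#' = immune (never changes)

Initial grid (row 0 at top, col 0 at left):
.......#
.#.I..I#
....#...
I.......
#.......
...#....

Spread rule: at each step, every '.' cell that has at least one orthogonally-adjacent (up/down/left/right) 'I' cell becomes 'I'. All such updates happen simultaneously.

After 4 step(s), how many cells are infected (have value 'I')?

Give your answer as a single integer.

Step 0 (initial): 3 infected
Step 1: +9 new -> 12 infected
Step 2: +12 new -> 24 infected
Step 3: +9 new -> 33 infected
Step 4: +6 new -> 39 infected

Answer: 39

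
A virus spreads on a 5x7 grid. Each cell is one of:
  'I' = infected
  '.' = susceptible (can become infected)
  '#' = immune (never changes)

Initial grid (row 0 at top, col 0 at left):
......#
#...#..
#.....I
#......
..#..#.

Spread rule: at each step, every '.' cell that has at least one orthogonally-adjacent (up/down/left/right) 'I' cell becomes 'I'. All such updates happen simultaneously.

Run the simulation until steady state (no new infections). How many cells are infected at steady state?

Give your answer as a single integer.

Answer: 28

Derivation:
Step 0 (initial): 1 infected
Step 1: +3 new -> 4 infected
Step 2: +4 new -> 8 infected
Step 3: +3 new -> 11 infected
Step 4: +5 new -> 16 infected
Step 5: +5 new -> 21 infected
Step 6: +3 new -> 24 infected
Step 7: +2 new -> 26 infected
Step 8: +2 new -> 28 infected
Step 9: +0 new -> 28 infected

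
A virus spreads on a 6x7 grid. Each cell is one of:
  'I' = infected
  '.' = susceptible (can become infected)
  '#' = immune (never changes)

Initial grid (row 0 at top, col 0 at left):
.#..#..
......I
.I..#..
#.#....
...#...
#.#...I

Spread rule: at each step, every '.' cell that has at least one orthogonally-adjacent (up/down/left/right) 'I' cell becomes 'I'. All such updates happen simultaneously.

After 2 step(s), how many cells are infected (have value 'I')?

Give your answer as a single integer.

Step 0 (initial): 3 infected
Step 1: +9 new -> 12 infected
Step 2: +10 new -> 22 infected

Answer: 22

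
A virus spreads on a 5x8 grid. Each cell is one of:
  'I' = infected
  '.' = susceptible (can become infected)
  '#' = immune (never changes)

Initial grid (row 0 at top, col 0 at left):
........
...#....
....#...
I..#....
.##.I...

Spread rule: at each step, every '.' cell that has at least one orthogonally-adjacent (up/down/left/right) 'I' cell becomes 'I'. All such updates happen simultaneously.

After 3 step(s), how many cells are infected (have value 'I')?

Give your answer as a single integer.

Step 0 (initial): 2 infected
Step 1: +6 new -> 8 infected
Step 2: +5 new -> 13 infected
Step 3: +6 new -> 19 infected

Answer: 19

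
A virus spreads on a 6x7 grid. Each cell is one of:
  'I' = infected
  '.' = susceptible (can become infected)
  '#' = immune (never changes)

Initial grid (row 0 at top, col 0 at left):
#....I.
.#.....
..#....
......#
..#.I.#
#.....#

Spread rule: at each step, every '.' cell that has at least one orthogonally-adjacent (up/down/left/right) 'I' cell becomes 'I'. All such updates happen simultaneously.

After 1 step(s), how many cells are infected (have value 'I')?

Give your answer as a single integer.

Step 0 (initial): 2 infected
Step 1: +7 new -> 9 infected

Answer: 9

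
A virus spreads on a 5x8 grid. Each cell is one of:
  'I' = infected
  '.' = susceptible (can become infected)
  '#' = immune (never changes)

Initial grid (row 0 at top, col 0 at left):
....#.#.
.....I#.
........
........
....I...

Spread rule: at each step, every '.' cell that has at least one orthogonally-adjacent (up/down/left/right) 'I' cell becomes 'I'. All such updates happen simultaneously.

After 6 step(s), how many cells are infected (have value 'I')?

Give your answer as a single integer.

Answer: 37

Derivation:
Step 0 (initial): 2 infected
Step 1: +6 new -> 8 infected
Step 2: +7 new -> 15 infected
Step 3: +8 new -> 23 infected
Step 4: +7 new -> 30 infected
Step 5: +5 new -> 35 infected
Step 6: +2 new -> 37 infected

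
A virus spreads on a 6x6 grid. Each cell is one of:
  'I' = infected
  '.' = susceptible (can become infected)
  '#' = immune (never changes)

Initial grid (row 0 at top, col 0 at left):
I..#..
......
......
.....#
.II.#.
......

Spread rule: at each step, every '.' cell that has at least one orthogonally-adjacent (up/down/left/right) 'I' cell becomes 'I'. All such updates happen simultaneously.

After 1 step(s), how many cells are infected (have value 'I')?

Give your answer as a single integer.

Answer: 11

Derivation:
Step 0 (initial): 3 infected
Step 1: +8 new -> 11 infected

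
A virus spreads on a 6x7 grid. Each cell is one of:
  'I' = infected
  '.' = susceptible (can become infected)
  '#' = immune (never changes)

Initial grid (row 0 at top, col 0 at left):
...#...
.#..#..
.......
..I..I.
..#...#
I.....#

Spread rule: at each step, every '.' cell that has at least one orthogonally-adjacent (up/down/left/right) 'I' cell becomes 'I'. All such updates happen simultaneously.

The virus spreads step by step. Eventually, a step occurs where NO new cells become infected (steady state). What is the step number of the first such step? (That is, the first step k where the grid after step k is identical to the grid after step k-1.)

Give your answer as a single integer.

Answer: 6

Derivation:
Step 0 (initial): 3 infected
Step 1: +9 new -> 12 infected
Step 2: +12 new -> 24 infected
Step 3: +7 new -> 31 infected
Step 4: +4 new -> 35 infected
Step 5: +1 new -> 36 infected
Step 6: +0 new -> 36 infected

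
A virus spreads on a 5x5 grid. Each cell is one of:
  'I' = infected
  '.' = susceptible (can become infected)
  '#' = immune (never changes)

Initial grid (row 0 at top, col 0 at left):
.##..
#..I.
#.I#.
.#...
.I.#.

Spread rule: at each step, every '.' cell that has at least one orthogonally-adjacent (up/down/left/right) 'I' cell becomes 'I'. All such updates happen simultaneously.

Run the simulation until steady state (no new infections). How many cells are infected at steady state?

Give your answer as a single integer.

Step 0 (initial): 3 infected
Step 1: +7 new -> 10 infected
Step 2: +5 new -> 15 infected
Step 3: +1 new -> 16 infected
Step 4: +1 new -> 17 infected
Step 5: +0 new -> 17 infected

Answer: 17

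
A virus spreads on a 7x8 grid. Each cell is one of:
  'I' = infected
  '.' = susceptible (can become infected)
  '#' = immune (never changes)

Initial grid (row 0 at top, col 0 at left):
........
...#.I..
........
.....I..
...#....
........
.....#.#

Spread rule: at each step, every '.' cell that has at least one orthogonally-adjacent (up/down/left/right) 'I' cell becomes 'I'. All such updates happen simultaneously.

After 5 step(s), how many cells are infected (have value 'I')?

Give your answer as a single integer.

Step 0 (initial): 2 infected
Step 1: +7 new -> 9 infected
Step 2: +10 new -> 19 infected
Step 3: +8 new -> 27 infected
Step 4: +8 new -> 35 infected
Step 5: +7 new -> 42 infected

Answer: 42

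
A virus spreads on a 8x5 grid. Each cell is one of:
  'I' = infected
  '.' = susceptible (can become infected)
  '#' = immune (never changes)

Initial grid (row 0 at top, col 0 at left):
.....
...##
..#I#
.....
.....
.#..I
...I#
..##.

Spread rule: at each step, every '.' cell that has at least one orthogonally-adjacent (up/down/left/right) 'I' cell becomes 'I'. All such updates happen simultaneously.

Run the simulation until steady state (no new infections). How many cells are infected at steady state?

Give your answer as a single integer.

Step 0 (initial): 3 infected
Step 1: +4 new -> 7 infected
Step 2: +5 new -> 12 infected
Step 3: +4 new -> 16 infected
Step 4: +5 new -> 21 infected
Step 5: +3 new -> 24 infected
Step 6: +3 new -> 27 infected
Step 7: +2 new -> 29 infected
Step 8: +1 new -> 30 infected
Step 9: +1 new -> 31 infected
Step 10: +0 new -> 31 infected

Answer: 31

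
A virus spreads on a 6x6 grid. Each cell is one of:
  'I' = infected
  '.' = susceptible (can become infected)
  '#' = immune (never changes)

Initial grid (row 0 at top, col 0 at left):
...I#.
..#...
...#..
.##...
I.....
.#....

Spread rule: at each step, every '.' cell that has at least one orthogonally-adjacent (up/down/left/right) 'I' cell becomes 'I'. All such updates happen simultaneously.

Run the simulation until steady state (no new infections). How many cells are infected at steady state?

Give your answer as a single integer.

Step 0 (initial): 2 infected
Step 1: +5 new -> 7 infected
Step 2: +4 new -> 11 infected
Step 3: +8 new -> 19 infected
Step 4: +7 new -> 26 infected
Step 5: +3 new -> 29 infected
Step 6: +1 new -> 30 infected
Step 7: +0 new -> 30 infected

Answer: 30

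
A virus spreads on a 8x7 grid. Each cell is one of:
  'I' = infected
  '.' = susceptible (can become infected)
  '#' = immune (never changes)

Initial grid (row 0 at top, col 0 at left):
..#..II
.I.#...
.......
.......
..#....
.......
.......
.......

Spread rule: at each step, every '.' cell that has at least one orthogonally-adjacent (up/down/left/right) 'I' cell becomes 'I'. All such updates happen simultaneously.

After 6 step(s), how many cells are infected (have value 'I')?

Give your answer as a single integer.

Answer: 45

Derivation:
Step 0 (initial): 3 infected
Step 1: +7 new -> 10 infected
Step 2: +8 new -> 18 infected
Step 3: +7 new -> 25 infected
Step 4: +6 new -> 31 infected
Step 5: +7 new -> 38 infected
Step 6: +7 new -> 45 infected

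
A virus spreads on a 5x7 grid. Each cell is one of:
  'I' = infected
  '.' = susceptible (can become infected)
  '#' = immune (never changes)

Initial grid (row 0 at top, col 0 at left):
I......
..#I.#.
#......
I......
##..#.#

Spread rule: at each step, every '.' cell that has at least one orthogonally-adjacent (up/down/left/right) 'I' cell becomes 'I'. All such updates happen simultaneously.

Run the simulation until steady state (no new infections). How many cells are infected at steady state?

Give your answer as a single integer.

Step 0 (initial): 3 infected
Step 1: +6 new -> 9 infected
Step 2: +8 new -> 17 infected
Step 3: +5 new -> 22 infected
Step 4: +3 new -> 25 infected
Step 5: +3 new -> 28 infected
Step 6: +0 new -> 28 infected

Answer: 28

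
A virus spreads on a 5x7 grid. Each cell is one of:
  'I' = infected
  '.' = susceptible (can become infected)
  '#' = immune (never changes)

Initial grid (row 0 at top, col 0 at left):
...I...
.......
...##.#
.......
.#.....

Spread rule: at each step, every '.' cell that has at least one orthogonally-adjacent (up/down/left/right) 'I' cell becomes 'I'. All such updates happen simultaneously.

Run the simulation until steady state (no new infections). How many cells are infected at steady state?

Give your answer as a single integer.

Answer: 31

Derivation:
Step 0 (initial): 1 infected
Step 1: +3 new -> 4 infected
Step 2: +4 new -> 8 infected
Step 3: +5 new -> 13 infected
Step 4: +5 new -> 18 infected
Step 5: +5 new -> 23 infected
Step 6: +5 new -> 28 infected
Step 7: +3 new -> 31 infected
Step 8: +0 new -> 31 infected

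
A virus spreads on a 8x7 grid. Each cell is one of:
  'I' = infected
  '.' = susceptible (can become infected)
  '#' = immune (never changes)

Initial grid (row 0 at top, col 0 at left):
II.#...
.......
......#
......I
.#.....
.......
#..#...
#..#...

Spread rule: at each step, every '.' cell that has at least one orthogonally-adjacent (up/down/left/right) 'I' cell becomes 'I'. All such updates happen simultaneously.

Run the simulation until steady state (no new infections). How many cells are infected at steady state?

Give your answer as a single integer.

Answer: 49

Derivation:
Step 0 (initial): 3 infected
Step 1: +5 new -> 8 infected
Step 2: +7 new -> 15 infected
Step 3: +10 new -> 25 infected
Step 4: +10 new -> 35 infected
Step 5: +7 new -> 42 infected
Step 6: +3 new -> 45 infected
Step 7: +2 new -> 47 infected
Step 8: +2 new -> 49 infected
Step 9: +0 new -> 49 infected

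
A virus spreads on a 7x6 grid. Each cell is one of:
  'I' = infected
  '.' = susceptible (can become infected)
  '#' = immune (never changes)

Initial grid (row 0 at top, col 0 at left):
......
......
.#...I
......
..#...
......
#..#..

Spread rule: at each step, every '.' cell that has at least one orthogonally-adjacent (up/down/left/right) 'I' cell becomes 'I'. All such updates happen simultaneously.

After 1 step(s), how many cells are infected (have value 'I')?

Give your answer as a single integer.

Step 0 (initial): 1 infected
Step 1: +3 new -> 4 infected

Answer: 4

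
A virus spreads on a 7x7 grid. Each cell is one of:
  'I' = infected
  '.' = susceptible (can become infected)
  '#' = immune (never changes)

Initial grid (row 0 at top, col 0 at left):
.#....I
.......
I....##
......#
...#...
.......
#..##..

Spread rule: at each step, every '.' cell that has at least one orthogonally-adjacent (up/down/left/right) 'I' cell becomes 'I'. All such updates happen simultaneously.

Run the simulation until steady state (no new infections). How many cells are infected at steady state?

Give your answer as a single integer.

Step 0 (initial): 2 infected
Step 1: +5 new -> 7 infected
Step 2: +7 new -> 14 infected
Step 3: +7 new -> 21 infected
Step 4: +6 new -> 27 infected
Step 5: +3 new -> 30 infected
Step 6: +4 new -> 34 infected
Step 7: +2 new -> 36 infected
Step 8: +2 new -> 38 infected
Step 9: +2 new -> 40 infected
Step 10: +1 new -> 41 infected
Step 11: +0 new -> 41 infected

Answer: 41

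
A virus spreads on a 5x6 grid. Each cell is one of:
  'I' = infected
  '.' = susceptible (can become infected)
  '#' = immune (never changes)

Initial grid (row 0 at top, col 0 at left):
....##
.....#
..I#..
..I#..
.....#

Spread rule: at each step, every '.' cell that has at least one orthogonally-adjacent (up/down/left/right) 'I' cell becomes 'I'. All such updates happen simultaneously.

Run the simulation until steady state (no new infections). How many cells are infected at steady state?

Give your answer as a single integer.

Step 0 (initial): 2 infected
Step 1: +4 new -> 6 infected
Step 2: +7 new -> 13 infected
Step 3: +6 new -> 19 infected
Step 4: +3 new -> 22 infected
Step 5: +2 new -> 24 infected
Step 6: +0 new -> 24 infected

Answer: 24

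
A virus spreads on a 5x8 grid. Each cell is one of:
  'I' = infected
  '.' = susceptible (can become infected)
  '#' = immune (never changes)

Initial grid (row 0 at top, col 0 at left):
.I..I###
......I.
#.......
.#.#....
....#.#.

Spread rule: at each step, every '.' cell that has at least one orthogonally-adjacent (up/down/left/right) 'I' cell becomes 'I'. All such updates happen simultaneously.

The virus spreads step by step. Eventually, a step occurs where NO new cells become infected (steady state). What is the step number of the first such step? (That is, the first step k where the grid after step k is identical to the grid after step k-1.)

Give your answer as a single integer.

Step 0 (initial): 3 infected
Step 1: +8 new -> 11 infected
Step 2: +8 new -> 19 infected
Step 3: +5 new -> 24 infected
Step 4: +3 new -> 27 infected
Step 5: +1 new -> 28 infected
Step 6: +2 new -> 30 infected
Step 7: +1 new -> 31 infected
Step 8: +1 new -> 32 infected
Step 9: +0 new -> 32 infected

Answer: 9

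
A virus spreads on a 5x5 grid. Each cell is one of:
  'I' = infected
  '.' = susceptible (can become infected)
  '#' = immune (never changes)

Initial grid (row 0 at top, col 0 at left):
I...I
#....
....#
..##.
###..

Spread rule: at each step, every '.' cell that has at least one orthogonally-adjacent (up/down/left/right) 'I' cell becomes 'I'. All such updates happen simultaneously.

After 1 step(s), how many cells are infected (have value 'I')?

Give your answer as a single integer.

Step 0 (initial): 2 infected
Step 1: +3 new -> 5 infected

Answer: 5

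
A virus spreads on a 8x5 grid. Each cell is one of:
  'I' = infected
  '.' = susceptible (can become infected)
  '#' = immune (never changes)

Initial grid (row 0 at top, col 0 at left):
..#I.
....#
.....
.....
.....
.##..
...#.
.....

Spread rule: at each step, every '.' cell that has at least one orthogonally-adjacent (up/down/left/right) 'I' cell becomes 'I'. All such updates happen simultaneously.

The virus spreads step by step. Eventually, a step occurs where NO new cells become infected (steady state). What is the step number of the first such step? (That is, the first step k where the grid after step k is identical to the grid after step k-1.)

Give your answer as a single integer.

Step 0 (initial): 1 infected
Step 1: +2 new -> 3 infected
Step 2: +2 new -> 5 infected
Step 3: +4 new -> 9 infected
Step 4: +6 new -> 15 infected
Step 5: +6 new -> 21 infected
Step 6: +3 new -> 24 infected
Step 7: +2 new -> 26 infected
Step 8: +2 new -> 28 infected
Step 9: +2 new -> 30 infected
Step 10: +3 new -> 33 infected
Step 11: +2 new -> 35 infected
Step 12: +0 new -> 35 infected

Answer: 12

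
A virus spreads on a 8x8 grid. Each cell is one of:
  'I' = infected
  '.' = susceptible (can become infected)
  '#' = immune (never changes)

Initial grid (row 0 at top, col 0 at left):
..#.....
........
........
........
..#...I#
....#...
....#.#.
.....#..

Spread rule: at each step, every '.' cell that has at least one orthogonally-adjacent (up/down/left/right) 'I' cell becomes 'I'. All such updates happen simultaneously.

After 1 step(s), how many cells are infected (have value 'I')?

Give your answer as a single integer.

Step 0 (initial): 1 infected
Step 1: +3 new -> 4 infected

Answer: 4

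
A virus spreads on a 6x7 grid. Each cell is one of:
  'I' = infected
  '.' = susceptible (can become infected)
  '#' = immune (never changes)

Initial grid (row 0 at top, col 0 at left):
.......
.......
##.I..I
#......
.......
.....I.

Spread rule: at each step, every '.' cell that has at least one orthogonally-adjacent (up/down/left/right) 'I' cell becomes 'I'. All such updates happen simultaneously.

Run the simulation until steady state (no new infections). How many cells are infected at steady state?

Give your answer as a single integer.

Step 0 (initial): 3 infected
Step 1: +10 new -> 13 infected
Step 2: +12 new -> 25 infected
Step 3: +7 new -> 32 infected
Step 4: +4 new -> 36 infected
Step 5: +3 new -> 39 infected
Step 6: +0 new -> 39 infected

Answer: 39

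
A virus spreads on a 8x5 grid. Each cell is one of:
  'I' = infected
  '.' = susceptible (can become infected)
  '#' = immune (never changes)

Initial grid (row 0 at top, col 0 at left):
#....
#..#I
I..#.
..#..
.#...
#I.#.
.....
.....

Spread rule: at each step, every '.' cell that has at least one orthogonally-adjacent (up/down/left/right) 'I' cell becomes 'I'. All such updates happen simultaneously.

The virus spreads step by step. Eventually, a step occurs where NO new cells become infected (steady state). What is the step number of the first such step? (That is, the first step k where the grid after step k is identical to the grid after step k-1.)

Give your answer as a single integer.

Answer: 6

Derivation:
Step 0 (initial): 3 infected
Step 1: +6 new -> 9 infected
Step 2: +10 new -> 19 infected
Step 3: +9 new -> 28 infected
Step 4: +3 new -> 31 infected
Step 5: +1 new -> 32 infected
Step 6: +0 new -> 32 infected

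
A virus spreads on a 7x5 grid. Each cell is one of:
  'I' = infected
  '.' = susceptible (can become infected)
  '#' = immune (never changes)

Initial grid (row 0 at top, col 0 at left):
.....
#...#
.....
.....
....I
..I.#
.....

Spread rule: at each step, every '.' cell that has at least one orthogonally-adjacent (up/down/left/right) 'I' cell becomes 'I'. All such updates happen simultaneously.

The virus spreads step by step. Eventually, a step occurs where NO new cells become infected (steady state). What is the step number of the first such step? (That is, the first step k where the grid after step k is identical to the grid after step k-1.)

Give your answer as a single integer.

Answer: 8

Derivation:
Step 0 (initial): 2 infected
Step 1: +6 new -> 8 infected
Step 2: +7 new -> 15 infected
Step 3: +6 new -> 21 infected
Step 4: +4 new -> 25 infected
Step 5: +4 new -> 29 infected
Step 6: +2 new -> 31 infected
Step 7: +1 new -> 32 infected
Step 8: +0 new -> 32 infected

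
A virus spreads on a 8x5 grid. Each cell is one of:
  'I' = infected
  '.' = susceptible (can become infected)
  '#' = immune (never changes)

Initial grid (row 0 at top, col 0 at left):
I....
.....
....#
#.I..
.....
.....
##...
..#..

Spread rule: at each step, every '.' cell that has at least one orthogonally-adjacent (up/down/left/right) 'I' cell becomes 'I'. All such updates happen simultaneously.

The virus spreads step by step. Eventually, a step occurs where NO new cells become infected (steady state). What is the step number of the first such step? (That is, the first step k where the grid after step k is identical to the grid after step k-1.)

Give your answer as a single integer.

Answer: 7

Derivation:
Step 0 (initial): 2 infected
Step 1: +6 new -> 8 infected
Step 2: +10 new -> 18 infected
Step 3: +7 new -> 25 infected
Step 4: +5 new -> 30 infected
Step 5: +2 new -> 32 infected
Step 6: +1 new -> 33 infected
Step 7: +0 new -> 33 infected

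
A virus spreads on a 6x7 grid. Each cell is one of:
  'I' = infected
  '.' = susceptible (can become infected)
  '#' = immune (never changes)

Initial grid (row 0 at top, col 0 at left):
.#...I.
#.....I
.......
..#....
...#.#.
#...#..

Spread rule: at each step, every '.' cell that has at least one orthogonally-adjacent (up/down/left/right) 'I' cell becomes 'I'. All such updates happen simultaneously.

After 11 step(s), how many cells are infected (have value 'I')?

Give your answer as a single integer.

Step 0 (initial): 2 infected
Step 1: +4 new -> 6 infected
Step 2: +4 new -> 10 infected
Step 3: +5 new -> 15 infected
Step 4: +4 new -> 19 infected
Step 5: +5 new -> 24 infected
Step 6: +1 new -> 25 infected
Step 7: +2 new -> 27 infected
Step 8: +2 new -> 29 infected
Step 9: +3 new -> 32 infected
Step 10: +1 new -> 33 infected
Step 11: +1 new -> 34 infected

Answer: 34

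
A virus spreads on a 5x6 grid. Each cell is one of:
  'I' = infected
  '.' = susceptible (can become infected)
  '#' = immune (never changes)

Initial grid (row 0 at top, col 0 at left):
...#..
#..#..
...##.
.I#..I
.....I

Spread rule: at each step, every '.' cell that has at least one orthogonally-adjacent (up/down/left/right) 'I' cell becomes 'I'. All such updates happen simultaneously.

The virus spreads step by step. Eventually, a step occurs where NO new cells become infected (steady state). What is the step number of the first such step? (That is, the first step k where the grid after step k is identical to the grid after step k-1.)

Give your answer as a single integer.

Answer: 5

Derivation:
Step 0 (initial): 3 infected
Step 1: +6 new -> 9 infected
Step 2: +8 new -> 17 infected
Step 3: +4 new -> 21 infected
Step 4: +3 new -> 24 infected
Step 5: +0 new -> 24 infected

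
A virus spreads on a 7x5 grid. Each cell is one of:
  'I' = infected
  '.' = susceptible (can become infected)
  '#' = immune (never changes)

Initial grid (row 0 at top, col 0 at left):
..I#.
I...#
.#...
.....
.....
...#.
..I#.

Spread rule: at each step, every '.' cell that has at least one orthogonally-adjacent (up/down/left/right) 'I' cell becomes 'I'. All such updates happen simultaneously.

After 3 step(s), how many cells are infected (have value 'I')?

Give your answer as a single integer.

Answer: 23

Derivation:
Step 0 (initial): 3 infected
Step 1: +7 new -> 10 infected
Step 2: +6 new -> 16 infected
Step 3: +7 new -> 23 infected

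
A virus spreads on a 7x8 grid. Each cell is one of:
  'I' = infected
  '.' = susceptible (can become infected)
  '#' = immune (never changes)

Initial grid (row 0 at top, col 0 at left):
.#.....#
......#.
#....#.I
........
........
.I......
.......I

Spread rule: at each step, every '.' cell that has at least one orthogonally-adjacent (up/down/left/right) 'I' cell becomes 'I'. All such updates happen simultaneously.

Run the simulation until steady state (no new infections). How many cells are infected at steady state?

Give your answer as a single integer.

Answer: 51

Derivation:
Step 0 (initial): 3 infected
Step 1: +9 new -> 12 infected
Step 2: +10 new -> 22 infected
Step 3: +10 new -> 32 infected
Step 4: +6 new -> 38 infected
Step 5: +4 new -> 42 infected
Step 6: +4 new -> 46 infected
Step 7: +3 new -> 49 infected
Step 8: +1 new -> 50 infected
Step 9: +1 new -> 51 infected
Step 10: +0 new -> 51 infected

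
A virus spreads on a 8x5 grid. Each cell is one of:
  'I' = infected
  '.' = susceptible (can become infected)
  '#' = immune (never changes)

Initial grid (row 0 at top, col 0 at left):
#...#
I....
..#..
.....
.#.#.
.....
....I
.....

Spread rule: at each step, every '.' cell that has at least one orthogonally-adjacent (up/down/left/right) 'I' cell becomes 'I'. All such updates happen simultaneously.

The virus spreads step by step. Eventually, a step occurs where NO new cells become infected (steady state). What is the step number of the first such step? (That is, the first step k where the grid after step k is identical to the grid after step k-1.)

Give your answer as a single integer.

Answer: 6

Derivation:
Step 0 (initial): 2 infected
Step 1: +5 new -> 7 infected
Step 2: +8 new -> 15 infected
Step 3: +8 new -> 23 infected
Step 4: +11 new -> 34 infected
Step 5: +1 new -> 35 infected
Step 6: +0 new -> 35 infected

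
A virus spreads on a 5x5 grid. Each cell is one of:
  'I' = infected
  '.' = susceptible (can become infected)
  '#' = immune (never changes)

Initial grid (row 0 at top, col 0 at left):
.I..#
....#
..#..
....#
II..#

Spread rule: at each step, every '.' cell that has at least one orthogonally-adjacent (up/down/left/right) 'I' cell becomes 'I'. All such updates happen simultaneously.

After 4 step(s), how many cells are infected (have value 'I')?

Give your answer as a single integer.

Answer: 19

Derivation:
Step 0 (initial): 3 infected
Step 1: +6 new -> 9 infected
Step 2: +7 new -> 16 infected
Step 3: +2 new -> 18 infected
Step 4: +1 new -> 19 infected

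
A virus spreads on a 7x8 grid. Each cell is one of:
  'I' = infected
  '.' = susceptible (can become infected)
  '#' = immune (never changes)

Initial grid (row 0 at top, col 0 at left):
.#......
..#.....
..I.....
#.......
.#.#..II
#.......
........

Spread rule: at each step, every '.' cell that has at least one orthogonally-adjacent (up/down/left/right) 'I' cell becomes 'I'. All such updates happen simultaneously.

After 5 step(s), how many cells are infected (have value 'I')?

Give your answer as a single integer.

Answer: 48

Derivation:
Step 0 (initial): 3 infected
Step 1: +8 new -> 11 infected
Step 2: +14 new -> 25 infected
Step 3: +10 new -> 35 infected
Step 4: +10 new -> 45 infected
Step 5: +3 new -> 48 infected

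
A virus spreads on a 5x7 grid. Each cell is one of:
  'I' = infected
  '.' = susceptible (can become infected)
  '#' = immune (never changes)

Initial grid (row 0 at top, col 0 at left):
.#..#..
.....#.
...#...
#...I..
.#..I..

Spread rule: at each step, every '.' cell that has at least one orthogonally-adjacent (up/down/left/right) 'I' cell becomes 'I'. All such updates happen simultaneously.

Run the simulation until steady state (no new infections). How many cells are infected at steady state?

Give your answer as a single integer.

Step 0 (initial): 2 infected
Step 1: +5 new -> 7 infected
Step 2: +6 new -> 13 infected
Step 3: +4 new -> 17 infected
Step 4: +4 new -> 21 infected
Step 5: +4 new -> 25 infected
Step 6: +2 new -> 27 infected
Step 7: +1 new -> 28 infected
Step 8: +0 new -> 28 infected

Answer: 28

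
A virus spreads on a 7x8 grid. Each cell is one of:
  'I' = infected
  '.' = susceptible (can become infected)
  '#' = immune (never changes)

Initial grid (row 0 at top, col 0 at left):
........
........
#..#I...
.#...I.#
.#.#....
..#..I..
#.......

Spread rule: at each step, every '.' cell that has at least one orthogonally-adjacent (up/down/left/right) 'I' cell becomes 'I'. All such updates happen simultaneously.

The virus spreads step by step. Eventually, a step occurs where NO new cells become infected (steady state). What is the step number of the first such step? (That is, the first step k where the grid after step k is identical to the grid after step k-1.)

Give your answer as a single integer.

Step 0 (initial): 3 infected
Step 1: +8 new -> 11 infected
Step 2: +11 new -> 22 infected
Step 3: +9 new -> 31 infected
Step 4: +7 new -> 38 infected
Step 5: +5 new -> 43 infected
Step 6: +2 new -> 45 infected
Step 7: +1 new -> 46 infected
Step 8: +1 new -> 47 infected
Step 9: +1 new -> 48 infected
Step 10: +0 new -> 48 infected

Answer: 10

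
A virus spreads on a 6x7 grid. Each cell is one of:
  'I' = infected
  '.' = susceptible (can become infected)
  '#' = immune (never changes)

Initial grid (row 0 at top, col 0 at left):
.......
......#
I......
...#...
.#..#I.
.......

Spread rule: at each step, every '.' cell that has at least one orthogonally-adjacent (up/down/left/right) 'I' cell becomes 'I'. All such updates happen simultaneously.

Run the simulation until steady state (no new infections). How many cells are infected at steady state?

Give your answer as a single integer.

Step 0 (initial): 2 infected
Step 1: +6 new -> 8 infected
Step 2: +10 new -> 18 infected
Step 3: +9 new -> 27 infected
Step 4: +8 new -> 35 infected
Step 5: +3 new -> 38 infected
Step 6: +0 new -> 38 infected

Answer: 38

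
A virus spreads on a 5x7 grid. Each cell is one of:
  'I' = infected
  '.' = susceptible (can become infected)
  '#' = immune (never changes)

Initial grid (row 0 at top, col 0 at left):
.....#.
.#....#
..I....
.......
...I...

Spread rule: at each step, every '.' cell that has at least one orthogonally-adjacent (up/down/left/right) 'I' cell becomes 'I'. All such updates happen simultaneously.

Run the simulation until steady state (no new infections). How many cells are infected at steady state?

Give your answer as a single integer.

Answer: 31

Derivation:
Step 0 (initial): 2 infected
Step 1: +7 new -> 9 infected
Step 2: +8 new -> 17 infected
Step 3: +9 new -> 26 infected
Step 4: +5 new -> 31 infected
Step 5: +0 new -> 31 infected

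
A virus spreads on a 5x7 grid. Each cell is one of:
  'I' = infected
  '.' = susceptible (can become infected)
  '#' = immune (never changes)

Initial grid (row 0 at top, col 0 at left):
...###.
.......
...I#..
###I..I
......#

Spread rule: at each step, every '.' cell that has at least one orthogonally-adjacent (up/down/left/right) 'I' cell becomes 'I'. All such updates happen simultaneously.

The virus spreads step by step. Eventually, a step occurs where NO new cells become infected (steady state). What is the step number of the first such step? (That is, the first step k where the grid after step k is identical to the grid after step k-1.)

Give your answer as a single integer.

Answer: 6

Derivation:
Step 0 (initial): 3 infected
Step 1: +6 new -> 9 infected
Step 2: +8 new -> 17 infected
Step 3: +6 new -> 23 infected
Step 4: +3 new -> 26 infected
Step 5: +1 new -> 27 infected
Step 6: +0 new -> 27 infected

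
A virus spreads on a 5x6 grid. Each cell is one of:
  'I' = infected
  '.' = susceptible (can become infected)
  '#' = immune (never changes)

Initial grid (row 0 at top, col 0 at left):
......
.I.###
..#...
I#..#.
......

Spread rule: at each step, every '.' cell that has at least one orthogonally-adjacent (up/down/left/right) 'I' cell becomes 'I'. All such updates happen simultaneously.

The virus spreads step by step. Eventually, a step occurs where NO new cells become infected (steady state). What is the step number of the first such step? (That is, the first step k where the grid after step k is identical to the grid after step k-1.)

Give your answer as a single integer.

Step 0 (initial): 2 infected
Step 1: +6 new -> 8 infected
Step 2: +3 new -> 11 infected
Step 3: +2 new -> 13 infected
Step 4: +3 new -> 16 infected
Step 5: +3 new -> 19 infected
Step 6: +2 new -> 21 infected
Step 7: +2 new -> 23 infected
Step 8: +1 new -> 24 infected
Step 9: +0 new -> 24 infected

Answer: 9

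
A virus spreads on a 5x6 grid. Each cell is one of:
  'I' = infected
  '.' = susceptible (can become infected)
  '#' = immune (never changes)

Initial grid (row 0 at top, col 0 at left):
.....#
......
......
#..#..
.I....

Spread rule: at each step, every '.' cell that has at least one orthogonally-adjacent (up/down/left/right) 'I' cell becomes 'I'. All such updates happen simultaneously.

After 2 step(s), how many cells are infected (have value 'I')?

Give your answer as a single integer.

Step 0 (initial): 1 infected
Step 1: +3 new -> 4 infected
Step 2: +3 new -> 7 infected

Answer: 7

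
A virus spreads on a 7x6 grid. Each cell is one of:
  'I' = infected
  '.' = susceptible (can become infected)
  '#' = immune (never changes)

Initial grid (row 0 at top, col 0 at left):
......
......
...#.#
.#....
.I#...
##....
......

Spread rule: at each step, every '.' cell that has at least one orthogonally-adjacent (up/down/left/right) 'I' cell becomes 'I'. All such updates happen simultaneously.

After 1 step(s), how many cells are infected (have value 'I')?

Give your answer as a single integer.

Answer: 2

Derivation:
Step 0 (initial): 1 infected
Step 1: +1 new -> 2 infected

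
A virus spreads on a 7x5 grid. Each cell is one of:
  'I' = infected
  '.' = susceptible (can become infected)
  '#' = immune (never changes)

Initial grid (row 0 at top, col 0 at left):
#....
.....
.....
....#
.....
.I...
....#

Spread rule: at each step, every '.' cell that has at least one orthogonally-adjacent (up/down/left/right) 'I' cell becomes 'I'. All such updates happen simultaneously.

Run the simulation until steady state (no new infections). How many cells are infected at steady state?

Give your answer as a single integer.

Step 0 (initial): 1 infected
Step 1: +4 new -> 5 infected
Step 2: +6 new -> 11 infected
Step 3: +6 new -> 17 infected
Step 4: +5 new -> 22 infected
Step 5: +4 new -> 26 infected
Step 6: +3 new -> 29 infected
Step 7: +2 new -> 31 infected
Step 8: +1 new -> 32 infected
Step 9: +0 new -> 32 infected

Answer: 32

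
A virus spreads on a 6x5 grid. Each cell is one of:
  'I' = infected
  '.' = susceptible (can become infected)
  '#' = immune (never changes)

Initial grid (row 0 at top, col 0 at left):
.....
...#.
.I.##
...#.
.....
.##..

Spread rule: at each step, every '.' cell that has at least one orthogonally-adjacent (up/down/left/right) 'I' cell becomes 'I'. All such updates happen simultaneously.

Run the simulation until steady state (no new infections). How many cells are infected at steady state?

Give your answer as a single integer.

Step 0 (initial): 1 infected
Step 1: +4 new -> 5 infected
Step 2: +6 new -> 11 infected
Step 3: +4 new -> 15 infected
Step 4: +3 new -> 18 infected
Step 5: +3 new -> 21 infected
Step 6: +3 new -> 24 infected
Step 7: +0 new -> 24 infected

Answer: 24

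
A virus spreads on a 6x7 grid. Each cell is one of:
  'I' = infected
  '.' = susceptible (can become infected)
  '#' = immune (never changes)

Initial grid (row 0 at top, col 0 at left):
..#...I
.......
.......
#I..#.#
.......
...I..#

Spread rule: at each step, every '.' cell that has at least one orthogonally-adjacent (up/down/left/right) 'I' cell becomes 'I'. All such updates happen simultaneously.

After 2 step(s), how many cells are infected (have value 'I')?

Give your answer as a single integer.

Answer: 23

Derivation:
Step 0 (initial): 3 infected
Step 1: +8 new -> 11 infected
Step 2: +12 new -> 23 infected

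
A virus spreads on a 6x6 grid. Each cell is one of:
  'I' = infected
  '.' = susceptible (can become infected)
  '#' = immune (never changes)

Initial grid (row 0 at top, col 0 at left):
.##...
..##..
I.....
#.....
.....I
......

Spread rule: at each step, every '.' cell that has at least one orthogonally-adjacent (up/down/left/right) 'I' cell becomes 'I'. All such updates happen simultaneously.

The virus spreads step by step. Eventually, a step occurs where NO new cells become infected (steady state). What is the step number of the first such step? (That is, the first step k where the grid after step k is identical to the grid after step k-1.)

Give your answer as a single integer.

Answer: 7

Derivation:
Step 0 (initial): 2 infected
Step 1: +5 new -> 7 infected
Step 2: +8 new -> 15 infected
Step 3: +8 new -> 23 infected
Step 4: +5 new -> 28 infected
Step 5: +2 new -> 30 infected
Step 6: +1 new -> 31 infected
Step 7: +0 new -> 31 infected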